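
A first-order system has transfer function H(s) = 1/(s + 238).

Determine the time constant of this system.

For H(s) = 1/(s + 1/τ), the pole is at -1/τ = -238, so τ = 1/238 = 0.0042 s.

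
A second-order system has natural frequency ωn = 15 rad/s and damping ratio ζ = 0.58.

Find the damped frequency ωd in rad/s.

ωd = ωn√(1 - ζ²) = 15√(1 - 0.58²) = 12.22 rad/s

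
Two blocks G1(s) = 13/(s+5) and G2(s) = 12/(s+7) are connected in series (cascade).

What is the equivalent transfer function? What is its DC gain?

Series: multiply transfer functions. G_eq = 13/(s+5) × 12/(s+7) = 156/((s+5)(s+7)). DC gain = 156/(5×7) = 4.4571.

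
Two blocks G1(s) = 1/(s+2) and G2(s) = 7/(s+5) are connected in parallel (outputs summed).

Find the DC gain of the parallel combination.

Parallel: G_eq = G1 + G2. DC gain = G1(0) + G2(0) = 1/2 + 7/5 = 0.5 + 1.4 = 1.9.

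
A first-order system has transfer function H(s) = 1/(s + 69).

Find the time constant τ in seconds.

For H(s) = 1/(s + 1/τ), the pole is at -1/τ = -69, so τ = 1/69 = 0.0145 s.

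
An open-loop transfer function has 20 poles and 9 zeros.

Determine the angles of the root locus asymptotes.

n - m = 20 - 9 = 11. Angles: θk = (2k + 1)·180°/11 = 16.36°, 49.09°, 81.82°, 114.55°, 147.27°, 180°, 212.73°, 245.45°, 278.18°, 310.91°, 343.64°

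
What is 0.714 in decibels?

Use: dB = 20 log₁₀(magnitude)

dB = 20 log₁₀(0.714) = -2.9 dB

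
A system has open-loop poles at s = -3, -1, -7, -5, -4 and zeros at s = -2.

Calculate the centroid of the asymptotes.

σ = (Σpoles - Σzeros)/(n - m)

σ = (Σpoles - Σzeros)/(n - m) = (-20 - (-2))/(5 - 1) = -18/4 = -4.5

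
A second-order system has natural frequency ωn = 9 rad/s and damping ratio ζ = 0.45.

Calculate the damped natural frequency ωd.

ωd = ωn√(1 - ζ²) = 9√(1 - 0.45²) = 8.04 rad/s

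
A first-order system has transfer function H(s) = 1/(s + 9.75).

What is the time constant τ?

For H(s) = 1/(s + 1/τ), the pole is at -1/τ = -9.75, so τ = 1/9.75 = 0.1026 s.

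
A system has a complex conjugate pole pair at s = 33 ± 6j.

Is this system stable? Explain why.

Real part of poles is 33 (> 0, right half-plane). Unstable.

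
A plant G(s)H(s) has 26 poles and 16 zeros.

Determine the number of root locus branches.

Root locus has n branches where n = number of poles = 26.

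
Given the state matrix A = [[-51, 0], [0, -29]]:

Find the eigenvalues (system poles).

For diagonal matrix, eigenvalues are diagonal entries: λ₁ = -51, λ₂ = -29.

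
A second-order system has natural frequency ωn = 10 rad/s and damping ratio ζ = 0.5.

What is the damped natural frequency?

ωd = ωn√(1 - ζ²) = 10√(1 - 0.5²) = 8.66 rad/s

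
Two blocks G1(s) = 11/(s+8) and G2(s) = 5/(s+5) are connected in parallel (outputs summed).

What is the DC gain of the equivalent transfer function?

Parallel: G_eq = G1 + G2. DC gain = G1(0) + G2(0) = 11/8 + 5/5 = 1.375 + 1 = 2.375.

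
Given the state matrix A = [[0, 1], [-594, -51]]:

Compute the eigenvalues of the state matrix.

det(A - λI) = λ² - (-51)λ + 594 = (λ - (-33))(λ - (-18)). Eigenvalues: -33, -18.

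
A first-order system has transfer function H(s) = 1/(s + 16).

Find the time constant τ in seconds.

For H(s) = 1/(s + 1/τ), the pole is at -1/τ = -16, so τ = 1/16 = 0.0625 s.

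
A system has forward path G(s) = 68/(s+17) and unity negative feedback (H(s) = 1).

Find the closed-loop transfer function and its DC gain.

T(s) = G/(1+GH) = [68/(s+17)] / [1 + 68/(s+17)] = 68/(s+17+68) = 68/(s+85). DC gain = 68/85 = 0.8.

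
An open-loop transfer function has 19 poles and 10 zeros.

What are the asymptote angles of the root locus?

n - m = 19 - 10 = 9. Angles: θk = (2k + 1)·180°/9 = 20°, 60°, 100°, 140°, 180°, 220°, 260°, 300°, 340°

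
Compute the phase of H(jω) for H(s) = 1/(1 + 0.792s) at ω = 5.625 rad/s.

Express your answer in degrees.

Phase = -arctan(ωτ) = -arctan(5.625 × 0.792) = -77.3°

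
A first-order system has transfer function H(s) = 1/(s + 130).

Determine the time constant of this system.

For H(s) = 1/(s + 1/τ), the pole is at -1/τ = -130, so τ = 1/130 = 0.0077 s.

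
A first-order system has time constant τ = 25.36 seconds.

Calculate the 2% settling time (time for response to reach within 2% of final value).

For first-order system, 2% settling time ≈ 4τ = 4 × 25.36 = 101.44 s.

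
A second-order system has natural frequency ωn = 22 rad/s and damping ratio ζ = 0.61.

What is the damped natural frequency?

ωd = ωn√(1 - ζ²) = 22√(1 - 0.61²) = 17.43 rad/s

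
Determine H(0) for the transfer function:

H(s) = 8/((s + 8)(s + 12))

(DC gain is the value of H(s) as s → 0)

DC gain = H(0) = 8/(8 × 12) = 8/96 = 0.0833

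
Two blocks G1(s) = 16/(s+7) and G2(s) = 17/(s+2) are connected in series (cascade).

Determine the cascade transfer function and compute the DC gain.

Series: multiply transfer functions. G_eq = 16/(s+7) × 17/(s+2) = 272/((s+7)(s+2)). DC gain = 272/(7×2) = 19.4286.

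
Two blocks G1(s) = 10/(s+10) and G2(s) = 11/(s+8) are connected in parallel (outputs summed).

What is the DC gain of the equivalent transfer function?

Parallel: G_eq = G1 + G2. DC gain = G1(0) + G2(0) = 10/10 + 11/8 = 1 + 1.375 = 2.375.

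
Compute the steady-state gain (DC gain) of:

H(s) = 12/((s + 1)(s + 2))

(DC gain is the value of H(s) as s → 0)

DC gain = H(0) = 12/(1 × 2) = 12/2 = 6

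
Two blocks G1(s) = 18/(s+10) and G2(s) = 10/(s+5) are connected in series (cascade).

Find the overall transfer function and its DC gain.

Series: multiply transfer functions. G_eq = 18/(s+10) × 10/(s+5) = 180/((s+10)(s+5)). DC gain = 180/(10×5) = 3.6.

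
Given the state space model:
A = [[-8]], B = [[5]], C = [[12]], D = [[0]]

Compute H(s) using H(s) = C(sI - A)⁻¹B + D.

(sI - A)⁻¹ = 1/(s + 8). H(s) = 12 × 5/(s + 8) + 0 = 60/(s + 8).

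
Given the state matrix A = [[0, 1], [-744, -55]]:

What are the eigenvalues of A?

det(A - λI) = λ² - (-55)λ + 744 = (λ - (-24))(λ - (-31)). Eigenvalues: -24, -31.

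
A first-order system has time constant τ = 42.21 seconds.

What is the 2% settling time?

For first-order system, 2% settling time ≈ 4τ = 4 × 42.21 = 168.84 s.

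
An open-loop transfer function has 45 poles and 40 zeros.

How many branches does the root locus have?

Root locus has n branches where n = number of poles = 45.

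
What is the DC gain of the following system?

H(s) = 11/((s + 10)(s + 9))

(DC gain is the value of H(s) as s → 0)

DC gain = H(0) = 11/(10 × 9) = 11/90 = 0.1222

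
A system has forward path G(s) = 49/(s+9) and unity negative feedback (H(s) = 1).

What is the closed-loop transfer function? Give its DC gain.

T(s) = G/(1+GH) = [49/(s+9)] / [1 + 49/(s+9)] = 49/(s+9+49) = 49/(s+58). DC gain = 49/58 = 0.8448.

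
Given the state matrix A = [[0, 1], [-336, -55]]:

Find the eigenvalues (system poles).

det(A - λI) = λ² - (-55)λ + 336 = (λ - (-7))(λ - (-48)). Eigenvalues: -7, -48.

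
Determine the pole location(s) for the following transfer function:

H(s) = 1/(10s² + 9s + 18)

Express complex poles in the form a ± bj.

Discriminant = 9² - 4×10×18 = 81 - 720 = -639 < 0, so the poles are a complex conjugate pair s = (-9 ± j√639)/(2×10). Real part = -9/(2×10) = -9/20 = -0.45; imaginary part = ±√639/(2×10) ≈ 1.2639. Poles: s = -0.45 ± 1.2639j.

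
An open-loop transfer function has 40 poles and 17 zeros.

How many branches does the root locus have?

Root locus has n branches where n = number of poles = 40.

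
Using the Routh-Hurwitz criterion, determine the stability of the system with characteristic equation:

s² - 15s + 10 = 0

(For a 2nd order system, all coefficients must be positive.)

Coefficients: 1, -15, 10. b=-15 not positive, so system is unstable.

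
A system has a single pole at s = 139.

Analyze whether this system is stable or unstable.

Pole at s = 139 is in the right half-plane. Unstable.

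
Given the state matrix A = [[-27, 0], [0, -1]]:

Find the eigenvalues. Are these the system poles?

For diagonal matrix, eigenvalues are diagonal entries: λ₁ = -27, λ₂ = -1. Eigenvalues of A = system poles.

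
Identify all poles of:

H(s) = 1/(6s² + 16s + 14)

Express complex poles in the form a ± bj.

Discriminant = 16² - 4×6×14 = 256 - 336 = -80 < 0, so the poles are a complex conjugate pair s = (-16 ± j√80)/(2×6). Real part = -16/(2×6) = -16/12 ≈ -1.3333; imaginary part = ±√80/(2×6) ≈ 0.7454. Poles: s = -1.3333 ± 0.7454j.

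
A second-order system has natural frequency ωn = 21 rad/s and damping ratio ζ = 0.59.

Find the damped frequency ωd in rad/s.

ωd = ωn√(1 - ζ²) = 21√(1 - 0.59²) = 16.96 rad/s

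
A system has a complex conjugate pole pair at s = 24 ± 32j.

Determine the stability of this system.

Real part of poles is 24 (> 0, right half-plane). Unstable.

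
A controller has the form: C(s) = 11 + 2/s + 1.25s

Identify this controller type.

This is a Proportional-Integral-Derivative (PID) controller.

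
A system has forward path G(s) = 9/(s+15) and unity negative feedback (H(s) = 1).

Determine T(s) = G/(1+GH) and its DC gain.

T(s) = G/(1+GH) = [9/(s+15)] / [1 + 9/(s+15)] = 9/(s+15+9) = 9/(s+24). DC gain = 9/24 = 0.375.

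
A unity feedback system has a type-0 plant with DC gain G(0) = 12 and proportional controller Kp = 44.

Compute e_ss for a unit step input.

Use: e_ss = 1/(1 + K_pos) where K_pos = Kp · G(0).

K_pos = Kp · G(0) = 44 × 12 = 528. e_ss = 1/(1 + 528) = 0.0019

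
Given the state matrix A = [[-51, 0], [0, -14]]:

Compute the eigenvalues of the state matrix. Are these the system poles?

For diagonal matrix, eigenvalues are diagonal entries: λ₁ = -51, λ₂ = -14. Eigenvalues of A = system poles.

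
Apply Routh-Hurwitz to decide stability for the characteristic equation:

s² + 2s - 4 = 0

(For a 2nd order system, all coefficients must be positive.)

Coefficients: 1, 2, -4. c=-4 not positive, so system is unstable.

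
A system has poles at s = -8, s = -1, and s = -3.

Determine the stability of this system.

All poles are in the left half-plane. System is stable.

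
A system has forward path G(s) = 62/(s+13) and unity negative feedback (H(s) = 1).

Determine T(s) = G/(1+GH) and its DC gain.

T(s) = G/(1+GH) = [62/(s+13)] / [1 + 62/(s+13)] = 62/(s+13+62) = 62/(s+75). DC gain = 62/75 = 0.8267.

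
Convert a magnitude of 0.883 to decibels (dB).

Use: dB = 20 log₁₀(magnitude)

dB = 20 log₁₀(0.883) = -1.1 dB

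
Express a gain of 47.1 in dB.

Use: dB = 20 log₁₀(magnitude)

dB = 20 log₁₀(47.1) = 33.5 dB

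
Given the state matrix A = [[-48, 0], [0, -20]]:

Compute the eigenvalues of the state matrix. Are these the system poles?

For diagonal matrix, eigenvalues are diagonal entries: λ₁ = -48, λ₂ = -20. Eigenvalues of A = system poles.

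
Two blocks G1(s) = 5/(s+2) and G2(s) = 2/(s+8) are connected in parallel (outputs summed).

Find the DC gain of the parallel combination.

Parallel: G_eq = G1 + G2. DC gain = G1(0) + G2(0) = 5/2 + 2/8 = 2.5 + 0.25 = 2.75.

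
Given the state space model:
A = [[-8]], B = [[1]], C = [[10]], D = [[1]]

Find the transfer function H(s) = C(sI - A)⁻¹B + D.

(sI - A)⁻¹ = 1/(s + 8). H(s) = 10×1/(s + 8) + 1 = (s + 18)/(s + 8).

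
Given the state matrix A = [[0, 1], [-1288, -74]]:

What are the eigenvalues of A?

det(A - λI) = λ² - (-74)λ + 1288 = (λ - (-28))(λ - (-46)). Eigenvalues: -28, -46.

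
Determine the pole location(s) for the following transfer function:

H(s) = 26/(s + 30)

Pole is where denominator = 0: s + 30 = 0, so s = -30.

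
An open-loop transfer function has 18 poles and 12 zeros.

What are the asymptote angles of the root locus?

n - m = 18 - 12 = 6. Angles: θk = (2k + 1)·180°/6 = 30°, 90°, 150°, 210°, 270°, 330°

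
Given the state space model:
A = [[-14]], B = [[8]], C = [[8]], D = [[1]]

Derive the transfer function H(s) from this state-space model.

(sI - A)⁻¹ = 1/(s + 14). H(s) = 8×8/(s + 14) + 1 = (s + 78)/(s + 14).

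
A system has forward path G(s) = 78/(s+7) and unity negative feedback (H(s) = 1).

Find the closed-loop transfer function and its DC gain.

T(s) = G/(1+GH) = [78/(s+7)] / [1 + 78/(s+7)] = 78/(s+7+78) = 78/(s+85). DC gain = 78/85 = 0.9176.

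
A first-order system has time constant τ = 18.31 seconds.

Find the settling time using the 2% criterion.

For first-order system, 2% settling time ≈ 4τ = 4 × 18.31 = 73.24 s.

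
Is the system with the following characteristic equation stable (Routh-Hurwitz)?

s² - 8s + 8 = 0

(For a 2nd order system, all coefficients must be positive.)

Coefficients: 1, -8, 8. b=-8 not positive, so system is unstable.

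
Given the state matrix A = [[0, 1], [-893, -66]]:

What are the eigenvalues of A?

det(A - λI) = λ² - (-66)λ + 893 = (λ - (-19))(λ - (-47)). Eigenvalues: -19, -47.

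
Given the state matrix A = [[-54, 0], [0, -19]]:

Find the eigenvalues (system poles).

For diagonal matrix, eigenvalues are diagonal entries: λ₁ = -54, λ₂ = -19.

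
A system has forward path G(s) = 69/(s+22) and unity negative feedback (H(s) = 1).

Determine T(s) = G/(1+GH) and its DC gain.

T(s) = G/(1+GH) = [69/(s+22)] / [1 + 69/(s+22)] = 69/(s+22+69) = 69/(s+91). DC gain = 69/91 = 0.7582.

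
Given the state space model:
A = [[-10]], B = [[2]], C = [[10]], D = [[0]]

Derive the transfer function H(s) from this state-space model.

(sI - A)⁻¹ = 1/(s + 10). H(s) = 10 × 2/(s + 10) + 0 = 20/(s + 10).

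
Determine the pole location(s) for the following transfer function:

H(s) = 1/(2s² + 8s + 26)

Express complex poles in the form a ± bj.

Discriminant = 8² - 4×2×26 = 64 - 208 = -144 < 0, so the poles are a complex conjugate pair s = (-8 ± j√144)/(2×2). Real part = -8/(2×2) = -8/4 = -2; imaginary part = ±√144/(2×2) = 12/4 = 3. Poles: s = -2 ± 3j.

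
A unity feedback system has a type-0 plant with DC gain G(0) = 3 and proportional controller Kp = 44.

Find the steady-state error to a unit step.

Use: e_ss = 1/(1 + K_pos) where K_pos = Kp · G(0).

K_pos = Kp · G(0) = 44 × 3 = 132. e_ss = 1/(1 + 132) = 0.0075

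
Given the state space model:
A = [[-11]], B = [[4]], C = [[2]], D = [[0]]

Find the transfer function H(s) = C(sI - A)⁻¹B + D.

(sI - A)⁻¹ = 1/(s + 11). H(s) = 2 × 4/(s + 11) + 0 = 8/(s + 11).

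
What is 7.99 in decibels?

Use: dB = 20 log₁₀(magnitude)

dB = 20 log₁₀(7.99) = 18.1 dB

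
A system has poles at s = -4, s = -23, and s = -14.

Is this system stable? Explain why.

All poles are in the left half-plane. System is stable.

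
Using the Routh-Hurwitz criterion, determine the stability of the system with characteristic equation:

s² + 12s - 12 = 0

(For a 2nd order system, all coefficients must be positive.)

Coefficients: 1, 12, -12. c=-12 not positive, so system is unstable.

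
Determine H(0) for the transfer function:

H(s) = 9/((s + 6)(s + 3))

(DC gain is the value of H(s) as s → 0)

DC gain = H(0) = 9/(6 × 3) = 9/18 = 0.5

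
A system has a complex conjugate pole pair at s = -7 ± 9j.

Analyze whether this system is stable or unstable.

Real part of poles is -7 (< 0, left half-plane). Stable.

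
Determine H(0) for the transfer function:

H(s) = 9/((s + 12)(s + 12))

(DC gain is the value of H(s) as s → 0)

DC gain = H(0) = 9/(12 × 12) = 9/144 = 0.0625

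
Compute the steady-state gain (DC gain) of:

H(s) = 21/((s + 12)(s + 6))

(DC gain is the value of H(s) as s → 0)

DC gain = H(0) = 21/(12 × 6) = 21/72 = 0.2917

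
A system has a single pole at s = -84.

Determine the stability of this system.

Pole at s = -84 is in the left half-plane. Stable.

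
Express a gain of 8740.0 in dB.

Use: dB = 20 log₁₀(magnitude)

dB = 20 log₁₀(8740.0) = 78.8 dB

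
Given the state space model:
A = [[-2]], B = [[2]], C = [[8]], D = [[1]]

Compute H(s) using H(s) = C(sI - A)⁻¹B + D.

(sI - A)⁻¹ = 1/(s + 2). H(s) = 8×2/(s + 2) + 1 = (s + 18)/(s + 2).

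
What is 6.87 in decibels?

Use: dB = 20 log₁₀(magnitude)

dB = 20 log₁₀(6.87) = 16.7 dB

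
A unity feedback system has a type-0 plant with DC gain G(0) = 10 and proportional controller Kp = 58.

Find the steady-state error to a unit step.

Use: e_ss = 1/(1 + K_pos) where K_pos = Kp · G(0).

K_pos = Kp · G(0) = 58 × 10 = 580. e_ss = 1/(1 + 580) = 0.0017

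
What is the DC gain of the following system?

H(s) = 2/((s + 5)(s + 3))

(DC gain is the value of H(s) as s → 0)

DC gain = H(0) = 2/(5 × 3) = 2/15 = 0.1333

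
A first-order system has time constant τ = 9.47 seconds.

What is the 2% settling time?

For first-order system, 2% settling time ≈ 4τ = 4 × 9.47 = 37.88 s.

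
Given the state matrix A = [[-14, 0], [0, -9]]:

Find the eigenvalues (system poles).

For diagonal matrix, eigenvalues are diagonal entries: λ₁ = -14, λ₂ = -9.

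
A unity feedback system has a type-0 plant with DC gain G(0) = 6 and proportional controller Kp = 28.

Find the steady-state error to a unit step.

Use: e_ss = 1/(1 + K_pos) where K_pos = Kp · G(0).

K_pos = Kp · G(0) = 28 × 6 = 168. e_ss = 1/(1 + 168) = 0.0059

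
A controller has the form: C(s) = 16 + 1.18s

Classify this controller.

This is a Proportional-Derivative (PD) controller.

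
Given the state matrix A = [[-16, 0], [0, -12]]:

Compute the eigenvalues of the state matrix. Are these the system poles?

For diagonal matrix, eigenvalues are diagonal entries: λ₁ = -16, λ₂ = -12. Eigenvalues of A = system poles.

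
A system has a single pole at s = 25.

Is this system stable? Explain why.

Pole at s = 25 is in the right half-plane. Unstable.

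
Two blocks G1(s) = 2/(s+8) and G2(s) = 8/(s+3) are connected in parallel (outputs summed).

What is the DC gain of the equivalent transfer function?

Parallel: G_eq = G1 + G2. DC gain = G1(0) + G2(0) = 2/8 + 8/3 = 0.25 + 2.6667 = 2.9167.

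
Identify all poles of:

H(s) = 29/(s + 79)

Pole is where denominator = 0: s + 79 = 0, so s = -79.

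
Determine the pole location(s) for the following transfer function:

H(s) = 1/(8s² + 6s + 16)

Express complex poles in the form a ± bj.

Discriminant = 6² - 4×8×16 = 36 - 512 = -476 < 0, so the poles are a complex conjugate pair s = (-6 ± j√476)/(2×8). Real part = -6/(2×8) = -6/16 = -0.375; imaginary part = ±√476/(2×8) ≈ 1.3636. Poles: s = -0.375 ± 1.3636j.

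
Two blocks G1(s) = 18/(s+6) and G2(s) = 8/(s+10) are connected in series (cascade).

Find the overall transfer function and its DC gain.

Series: multiply transfer functions. G_eq = 18/(s+6) × 8/(s+10) = 144/((s+6)(s+10)). DC gain = 144/(6×10) = 2.4.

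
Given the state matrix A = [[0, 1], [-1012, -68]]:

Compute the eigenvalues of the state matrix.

det(A - λI) = λ² - (-68)λ + 1012 = (λ - (-46))(λ - (-22)). Eigenvalues: -46, -22.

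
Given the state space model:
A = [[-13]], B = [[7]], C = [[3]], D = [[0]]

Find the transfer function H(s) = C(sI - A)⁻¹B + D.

(sI - A)⁻¹ = 1/(s + 13). H(s) = 3 × 7/(s + 13) + 0 = 21/(s + 13).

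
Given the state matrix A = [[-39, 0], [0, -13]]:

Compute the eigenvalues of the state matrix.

For diagonal matrix, eigenvalues are diagonal entries: λ₁ = -39, λ₂ = -13.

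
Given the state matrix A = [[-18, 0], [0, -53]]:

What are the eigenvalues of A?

For diagonal matrix, eigenvalues are diagonal entries: λ₁ = -18, λ₂ = -53.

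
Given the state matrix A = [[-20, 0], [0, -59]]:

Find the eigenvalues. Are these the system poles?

For diagonal matrix, eigenvalues are diagonal entries: λ₁ = -20, λ₂ = -59. Eigenvalues of A = system poles.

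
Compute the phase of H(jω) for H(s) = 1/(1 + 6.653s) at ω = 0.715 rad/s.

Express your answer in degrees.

Phase = -arctan(ωτ) = -arctan(0.715 × 6.653) = -78.1°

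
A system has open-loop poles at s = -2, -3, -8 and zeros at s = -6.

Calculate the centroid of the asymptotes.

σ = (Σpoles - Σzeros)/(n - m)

σ = (Σpoles - Σzeros)/(n - m) = (-13 - (-6))/(3 - 1) = -7/2 = -3.5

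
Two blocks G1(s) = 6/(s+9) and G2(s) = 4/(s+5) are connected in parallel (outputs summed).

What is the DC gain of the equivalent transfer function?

Parallel: G_eq = G1 + G2. DC gain = G1(0) + G2(0) = 6/9 + 4/5 = 0.6667 + 0.8 = 1.4667.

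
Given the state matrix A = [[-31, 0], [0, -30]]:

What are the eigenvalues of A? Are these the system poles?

For diagonal matrix, eigenvalues are diagonal entries: λ₁ = -31, λ₂ = -30. Eigenvalues of A = system poles.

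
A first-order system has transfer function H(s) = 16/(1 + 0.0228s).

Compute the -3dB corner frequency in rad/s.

Corner frequency = 1/τ = 1/0.0228 = 43.86 rad/s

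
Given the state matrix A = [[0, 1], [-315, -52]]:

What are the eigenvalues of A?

det(A - λI) = λ² - (-52)λ + 315 = (λ - (-45))(λ - (-7)). Eigenvalues: -45, -7.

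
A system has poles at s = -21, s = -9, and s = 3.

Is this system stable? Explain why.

Pole(s) at s = 3 are not in the left half-plane. System is unstable.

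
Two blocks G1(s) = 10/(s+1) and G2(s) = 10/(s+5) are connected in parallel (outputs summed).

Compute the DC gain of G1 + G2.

Parallel: G_eq = G1 + G2. DC gain = G1(0) + G2(0) = 10/1 + 10/5 = 10 + 2 = 12.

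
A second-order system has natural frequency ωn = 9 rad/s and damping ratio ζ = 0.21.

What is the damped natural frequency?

ωd = ωn√(1 - ζ²) = 9√(1 - 0.21²) = 8.8 rad/s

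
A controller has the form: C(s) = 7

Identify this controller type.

This is a Proportional (P) controller.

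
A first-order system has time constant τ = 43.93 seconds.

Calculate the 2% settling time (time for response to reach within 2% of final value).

For first-order system, 2% settling time ≈ 4τ = 4 × 43.93 = 175.72 s.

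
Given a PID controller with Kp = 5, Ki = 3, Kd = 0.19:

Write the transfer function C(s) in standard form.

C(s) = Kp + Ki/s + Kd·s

Substituting values: C(s) = 5 + 3/s + 0.19s = (0.19s² + 5s + 3)/s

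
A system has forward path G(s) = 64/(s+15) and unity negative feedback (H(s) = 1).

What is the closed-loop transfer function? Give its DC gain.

T(s) = G/(1+GH) = [64/(s+15)] / [1 + 64/(s+15)] = 64/(s+15+64) = 64/(s+79). DC gain = 64/79 = 0.8101.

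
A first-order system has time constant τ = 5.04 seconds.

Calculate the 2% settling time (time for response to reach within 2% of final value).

For first-order system, 2% settling time ≈ 4τ = 4 × 5.04 = 20.16 s.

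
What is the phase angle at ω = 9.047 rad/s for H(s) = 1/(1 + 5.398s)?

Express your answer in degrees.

Phase = -arctan(ωτ) = -arctan(9.047 × 5.398) = -88.8°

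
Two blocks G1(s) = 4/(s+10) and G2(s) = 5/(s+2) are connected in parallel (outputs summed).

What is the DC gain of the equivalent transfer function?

Parallel: G_eq = G1 + G2. DC gain = G1(0) + G2(0) = 4/10 + 5/2 = 0.4 + 2.5 = 2.9.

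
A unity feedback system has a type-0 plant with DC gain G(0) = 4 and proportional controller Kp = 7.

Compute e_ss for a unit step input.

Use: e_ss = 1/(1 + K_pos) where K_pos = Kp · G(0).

K_pos = Kp · G(0) = 7 × 4 = 28. e_ss = 1/(1 + 28) = 0.0345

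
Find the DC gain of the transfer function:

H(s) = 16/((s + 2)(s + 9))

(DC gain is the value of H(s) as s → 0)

DC gain = H(0) = 16/(2 × 9) = 16/18 = 0.8889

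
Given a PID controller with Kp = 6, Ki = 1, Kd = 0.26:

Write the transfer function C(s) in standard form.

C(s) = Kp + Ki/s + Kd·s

Substituting values: C(s) = 6 + 1/s + 0.26s = (0.26s² + 6s + 1)/s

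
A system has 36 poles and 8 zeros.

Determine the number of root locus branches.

Root locus has n branches where n = number of poles = 36.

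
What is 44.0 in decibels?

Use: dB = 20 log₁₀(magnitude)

dB = 20 log₁₀(44.0) = 32.9 dB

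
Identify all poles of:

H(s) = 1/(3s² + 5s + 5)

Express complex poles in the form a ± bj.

Discriminant = 5² - 4×3×5 = 25 - 60 = -35 < 0, so the poles are a complex conjugate pair s = (-5 ± j√35)/(2×3). Real part = -5/(2×3) = -5/6 ≈ -0.8333; imaginary part = ±√35/(2×3) ≈ 0.9860. Poles: s = -0.8333 ± 0.9860j.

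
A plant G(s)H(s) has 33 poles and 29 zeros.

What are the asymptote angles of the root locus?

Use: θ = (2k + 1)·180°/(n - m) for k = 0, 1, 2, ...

n - m = 33 - 29 = 4. Angles: θk = (2k + 1)·180°/4 = 45°, 135°, 225°, 315°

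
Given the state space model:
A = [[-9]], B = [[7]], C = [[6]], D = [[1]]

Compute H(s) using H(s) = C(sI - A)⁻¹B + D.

(sI - A)⁻¹ = 1/(s + 9). H(s) = 6×7/(s + 9) + 1 = (s + 51)/(s + 9).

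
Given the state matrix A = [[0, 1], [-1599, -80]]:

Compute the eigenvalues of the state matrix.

det(A - λI) = λ² - (-80)λ + 1599 = (λ - (-41))(λ - (-39)). Eigenvalues: -41, -39.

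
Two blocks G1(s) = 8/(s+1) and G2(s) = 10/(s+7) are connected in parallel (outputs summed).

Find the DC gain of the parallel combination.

Parallel: G_eq = G1 + G2. DC gain = G1(0) + G2(0) = 8/1 + 10/7 = 8 + 1.4286 = 9.4286.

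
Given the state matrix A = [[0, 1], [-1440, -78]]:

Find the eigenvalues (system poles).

det(A - λI) = λ² - (-78)λ + 1440 = (λ - (-30))(λ - (-48)). Eigenvalues: -30, -48.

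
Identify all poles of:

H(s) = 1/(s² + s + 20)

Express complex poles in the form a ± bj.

Discriminant = 1² - 4×1×20 = 1 - 80 = -79 < 0, so the poles are a complex conjugate pair s = (-1 ± j√79)/(2×1). Real part = -1/(2×1) = -1/2 = -0.5; imaginary part = ±√79/(2×1) ≈ 4.4441. Poles: s = -0.5 ± 4.4441j.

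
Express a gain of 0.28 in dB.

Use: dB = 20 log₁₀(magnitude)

dB = 20 log₁₀(0.28) = -11.1 dB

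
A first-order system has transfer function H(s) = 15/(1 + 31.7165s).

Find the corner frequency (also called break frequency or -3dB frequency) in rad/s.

Corner frequency = 1/τ = 1/31.7165 = 0.032 rad/s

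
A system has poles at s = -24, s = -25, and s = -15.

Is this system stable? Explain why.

All poles are in the left half-plane. System is stable.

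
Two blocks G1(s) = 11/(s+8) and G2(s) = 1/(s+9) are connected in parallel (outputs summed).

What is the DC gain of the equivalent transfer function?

Parallel: G_eq = G1 + G2. DC gain = G1(0) + G2(0) = 11/8 + 1/9 = 1.375 + 0.1111 = 1.4861.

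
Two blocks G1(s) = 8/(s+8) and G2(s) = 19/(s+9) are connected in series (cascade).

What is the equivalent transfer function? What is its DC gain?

Series: multiply transfer functions. G_eq = 8/(s+8) × 19/(s+9) = 152/((s+8)(s+9)). DC gain = 152/(8×9) = 2.1111.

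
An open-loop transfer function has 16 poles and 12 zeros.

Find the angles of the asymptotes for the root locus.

n - m = 16 - 12 = 4. Angles: θk = (2k + 1)·180°/4 = 45°, 135°, 225°, 315°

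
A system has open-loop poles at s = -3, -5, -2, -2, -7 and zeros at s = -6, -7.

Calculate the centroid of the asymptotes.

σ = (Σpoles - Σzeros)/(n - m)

σ = (Σpoles - Σzeros)/(n - m) = (-19 - (-13))/(5 - 2) = -6/3 = -2.0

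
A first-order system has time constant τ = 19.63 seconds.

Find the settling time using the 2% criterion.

For first-order system, 2% settling time ≈ 4τ = 4 × 19.63 = 78.52 s.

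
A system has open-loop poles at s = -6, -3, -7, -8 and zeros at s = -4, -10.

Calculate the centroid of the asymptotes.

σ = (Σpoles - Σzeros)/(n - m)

σ = (Σpoles - Σzeros)/(n - m) = (-24 - (-14))/(4 - 2) = -10/2 = -5.0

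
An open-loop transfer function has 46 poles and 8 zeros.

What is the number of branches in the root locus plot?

Root locus has n branches where n = number of poles = 46.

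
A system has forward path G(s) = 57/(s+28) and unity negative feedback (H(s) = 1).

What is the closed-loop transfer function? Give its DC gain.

T(s) = G/(1+GH) = [57/(s+28)] / [1 + 57/(s+28)] = 57/(s+28+57) = 57/(s+85). DC gain = 57/85 = 0.6706.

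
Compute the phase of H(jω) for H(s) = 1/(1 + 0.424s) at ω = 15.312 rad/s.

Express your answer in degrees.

Phase = -arctan(ωτ) = -arctan(15.312 × 0.424) = -81.2°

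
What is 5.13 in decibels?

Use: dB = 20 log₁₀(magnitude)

dB = 20 log₁₀(5.13) = 14.2 dB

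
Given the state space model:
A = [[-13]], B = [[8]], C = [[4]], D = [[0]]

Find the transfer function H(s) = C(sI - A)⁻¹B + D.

(sI - A)⁻¹ = 1/(s + 13). H(s) = 4 × 8/(s + 13) + 0 = 32/(s + 13).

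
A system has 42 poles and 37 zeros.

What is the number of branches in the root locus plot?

Root locus has n branches where n = number of poles = 42.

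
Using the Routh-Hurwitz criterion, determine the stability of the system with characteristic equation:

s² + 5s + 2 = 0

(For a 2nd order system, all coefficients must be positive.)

Coefficients: 1, 5, 2. All positive, so system is stable.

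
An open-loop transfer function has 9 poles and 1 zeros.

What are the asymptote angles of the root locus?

n - m = 9 - 1 = 8. Angles: θk = (2k + 1)·180°/8 = 22.5°, 67.5°, 112.5°, 157.5°, 202.5°, 247.5°, 292.5°, 337.5°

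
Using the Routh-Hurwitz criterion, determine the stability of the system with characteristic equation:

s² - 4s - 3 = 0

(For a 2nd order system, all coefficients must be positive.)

Coefficients: 1, -4, -3. b=-4, c=-3 not positive, so system is unstable.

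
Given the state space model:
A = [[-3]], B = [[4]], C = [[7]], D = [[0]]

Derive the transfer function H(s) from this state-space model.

(sI - A)⁻¹ = 1/(s + 3). H(s) = 7 × 4/(s + 3) + 0 = 28/(s + 3).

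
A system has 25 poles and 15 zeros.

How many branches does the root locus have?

Root locus has n branches where n = number of poles = 25.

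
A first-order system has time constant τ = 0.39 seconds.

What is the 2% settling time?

For first-order system, 2% settling time ≈ 4τ = 4 × 0.39 = 1.56 s.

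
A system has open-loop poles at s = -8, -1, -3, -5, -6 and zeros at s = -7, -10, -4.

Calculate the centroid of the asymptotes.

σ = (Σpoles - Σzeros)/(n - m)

σ = (Σpoles - Σzeros)/(n - m) = (-23 - (-21))/(5 - 3) = -2/2 = -1.0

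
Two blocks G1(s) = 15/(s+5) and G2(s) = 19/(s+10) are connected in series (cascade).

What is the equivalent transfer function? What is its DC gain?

Series: multiply transfer functions. G_eq = 15/(s+5) × 19/(s+10) = 285/((s+5)(s+10)). DC gain = 285/(5×10) = 5.7.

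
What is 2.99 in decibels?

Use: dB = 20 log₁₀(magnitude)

dB = 20 log₁₀(2.99) = 9.5 dB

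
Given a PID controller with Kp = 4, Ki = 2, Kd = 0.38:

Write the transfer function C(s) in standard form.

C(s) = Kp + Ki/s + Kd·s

Substituting values: C(s) = 4 + 2/s + 0.38s = (0.38s² + 4s + 2)/s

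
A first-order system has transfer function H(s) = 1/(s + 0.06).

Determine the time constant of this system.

For H(s) = 1/(s + 1/τ), the pole is at -1/τ = -0.06, so τ = 1/0.06 = 16.6667 s.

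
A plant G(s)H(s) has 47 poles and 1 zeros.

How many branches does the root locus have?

Root locus has n branches where n = number of poles = 47.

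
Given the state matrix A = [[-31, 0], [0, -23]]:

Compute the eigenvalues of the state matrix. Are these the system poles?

For diagonal matrix, eigenvalues are diagonal entries: λ₁ = -31, λ₂ = -23. Eigenvalues of A = system poles.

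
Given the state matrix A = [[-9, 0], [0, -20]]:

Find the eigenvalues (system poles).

For diagonal matrix, eigenvalues are diagonal entries: λ₁ = -9, λ₂ = -20.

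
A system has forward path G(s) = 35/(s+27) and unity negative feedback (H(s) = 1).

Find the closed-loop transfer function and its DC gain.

T(s) = G/(1+GH) = [35/(s+27)] / [1 + 35/(s+27)] = 35/(s+27+35) = 35/(s+62). DC gain = 35/62 = 0.5645.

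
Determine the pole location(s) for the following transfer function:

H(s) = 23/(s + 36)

Pole is where denominator = 0: s + 36 = 0, so s = -36.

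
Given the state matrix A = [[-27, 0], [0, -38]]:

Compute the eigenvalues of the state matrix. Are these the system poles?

For diagonal matrix, eigenvalues are diagonal entries: λ₁ = -27, λ₂ = -38. Eigenvalues of A = system poles.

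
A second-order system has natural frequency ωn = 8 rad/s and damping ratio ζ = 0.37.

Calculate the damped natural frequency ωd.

ωd = ωn√(1 - ζ²) = 8√(1 - 0.37²) = 7.43 rad/s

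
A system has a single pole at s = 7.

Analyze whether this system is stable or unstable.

Pole at s = 7 is in the right half-plane. Unstable.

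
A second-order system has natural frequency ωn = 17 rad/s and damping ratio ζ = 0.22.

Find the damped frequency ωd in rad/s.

ωd = ωn√(1 - ζ²) = 17√(1 - 0.22²) = 16.58 rad/s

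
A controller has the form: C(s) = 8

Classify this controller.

This is a Proportional (P) controller.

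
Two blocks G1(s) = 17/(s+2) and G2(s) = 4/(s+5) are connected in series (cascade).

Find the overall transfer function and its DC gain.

Series: multiply transfer functions. G_eq = 17/(s+2) × 4/(s+5) = 68/((s+2)(s+5)). DC gain = 68/(2×5) = 6.8.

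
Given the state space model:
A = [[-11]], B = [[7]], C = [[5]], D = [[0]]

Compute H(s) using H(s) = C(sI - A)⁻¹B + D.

(sI - A)⁻¹ = 1/(s + 11). H(s) = 5 × 7/(s + 11) + 0 = 35/(s + 11).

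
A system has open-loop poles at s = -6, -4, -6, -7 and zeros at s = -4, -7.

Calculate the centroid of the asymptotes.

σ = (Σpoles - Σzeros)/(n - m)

σ = (Σpoles - Σzeros)/(n - m) = (-23 - (-11))/(4 - 2) = -12/2 = -6.0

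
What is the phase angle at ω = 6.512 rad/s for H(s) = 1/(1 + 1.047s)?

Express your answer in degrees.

Phase = -arctan(ωτ) = -arctan(6.512 × 1.047) = -81.7°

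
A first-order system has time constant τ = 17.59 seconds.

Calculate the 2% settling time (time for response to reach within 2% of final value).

For first-order system, 2% settling time ≈ 4τ = 4 × 17.59 = 70.36 s.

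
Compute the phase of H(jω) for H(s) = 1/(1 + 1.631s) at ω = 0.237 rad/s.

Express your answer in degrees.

Phase = -arctan(ωτ) = -arctan(0.237 × 1.631) = -21.1°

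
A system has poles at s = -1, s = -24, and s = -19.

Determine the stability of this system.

All poles are in the left half-plane. System is stable.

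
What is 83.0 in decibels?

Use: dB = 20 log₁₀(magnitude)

dB = 20 log₁₀(83.0) = 38.4 dB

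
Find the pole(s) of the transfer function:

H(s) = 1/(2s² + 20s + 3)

Discriminant = 20² - 4×2×3 = 400 - 24 = 376 > 0, so two distinct real poles. Using quadratic formula: s = (-20 ± √376)/(2×2) = (-20 ± √376)/4, with √376 ≈ 19.3907. s₁ ≈ -0.1523, s₂ ≈ -9.8477. Poles: s₁ = -0.1523, s₂ = -9.8477.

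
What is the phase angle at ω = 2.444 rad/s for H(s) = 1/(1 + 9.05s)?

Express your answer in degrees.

Phase = -arctan(ωτ) = -arctan(2.444 × 9.05) = -87.4°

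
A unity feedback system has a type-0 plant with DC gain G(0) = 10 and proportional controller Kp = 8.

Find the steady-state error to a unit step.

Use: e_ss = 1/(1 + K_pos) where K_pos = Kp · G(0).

K_pos = Kp · G(0) = 8 × 10 = 80. e_ss = 1/(1 + 80) = 0.0123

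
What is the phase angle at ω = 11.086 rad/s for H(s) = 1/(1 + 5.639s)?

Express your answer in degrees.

Phase = -arctan(ωτ) = -arctan(11.086 × 5.639) = -89.1°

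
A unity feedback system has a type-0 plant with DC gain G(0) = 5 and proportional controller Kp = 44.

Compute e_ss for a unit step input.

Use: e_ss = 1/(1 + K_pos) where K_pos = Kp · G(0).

K_pos = Kp · G(0) = 44 × 5 = 220. e_ss = 1/(1 + 220) = 0.0045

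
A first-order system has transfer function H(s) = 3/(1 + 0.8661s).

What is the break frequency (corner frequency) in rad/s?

Corner frequency = 1/τ = 1/0.8661 = 1.155 rad/s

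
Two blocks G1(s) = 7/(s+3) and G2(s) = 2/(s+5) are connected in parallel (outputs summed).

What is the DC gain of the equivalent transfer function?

Parallel: G_eq = G1 + G2. DC gain = G1(0) + G2(0) = 7/3 + 2/5 = 2.3333 + 0.4 = 2.7333.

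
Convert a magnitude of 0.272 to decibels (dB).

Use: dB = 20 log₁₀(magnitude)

dB = 20 log₁₀(0.272) = -11.3 dB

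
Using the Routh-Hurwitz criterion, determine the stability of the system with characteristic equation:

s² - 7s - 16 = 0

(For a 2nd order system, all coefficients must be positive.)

Coefficients: 1, -7, -16. b=-7, c=-16 not positive, so system is unstable.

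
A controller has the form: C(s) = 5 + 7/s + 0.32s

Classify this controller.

This is a Proportional-Integral-Derivative (PID) controller.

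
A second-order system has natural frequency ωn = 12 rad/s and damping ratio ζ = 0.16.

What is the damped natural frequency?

ωd = ωn√(1 - ζ²) = 12√(1 - 0.16²) = 11.85 rad/s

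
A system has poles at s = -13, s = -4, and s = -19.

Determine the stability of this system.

All poles are in the left half-plane. System is stable.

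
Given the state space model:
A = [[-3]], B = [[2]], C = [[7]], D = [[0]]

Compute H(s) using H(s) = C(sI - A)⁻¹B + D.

(sI - A)⁻¹ = 1/(s + 3). H(s) = 7 × 2/(s + 3) + 0 = 14/(s + 3).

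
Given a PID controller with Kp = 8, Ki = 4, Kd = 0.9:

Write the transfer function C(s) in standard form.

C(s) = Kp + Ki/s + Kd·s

Substituting values: C(s) = 8 + 4/s + 0.9s = (0.9s² + 8s + 4)/s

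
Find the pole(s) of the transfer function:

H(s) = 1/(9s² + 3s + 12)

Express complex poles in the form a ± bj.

Discriminant = 3² - 4×9×12 = 9 - 432 = -423 < 0, so the poles are a complex conjugate pair s = (-3 ± j√423)/(2×9). Real part = -3/(2×9) = -3/18 ≈ -0.1667; imaginary part = ±√423/(2×9) ≈ 1.1426. Poles: s = -0.1667 ± 1.1426j.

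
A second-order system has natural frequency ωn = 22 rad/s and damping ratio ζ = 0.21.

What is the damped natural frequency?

ωd = ωn√(1 - ζ²) = 22√(1 - 0.21²) = 21.51 rad/s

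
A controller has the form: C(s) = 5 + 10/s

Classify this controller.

This is a Proportional-Integral (PI) controller.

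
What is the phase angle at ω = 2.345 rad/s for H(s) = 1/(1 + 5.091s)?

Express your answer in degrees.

Phase = -arctan(ωτ) = -arctan(2.345 × 5.091) = -85.2°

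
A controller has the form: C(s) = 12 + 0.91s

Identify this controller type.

This is a Proportional-Derivative (PD) controller.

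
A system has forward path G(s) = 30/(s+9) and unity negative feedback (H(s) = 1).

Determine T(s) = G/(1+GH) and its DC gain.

T(s) = G/(1+GH) = [30/(s+9)] / [1 + 30/(s+9)] = 30/(s+9+30) = 30/(s+39). DC gain = 30/39 = 0.7692.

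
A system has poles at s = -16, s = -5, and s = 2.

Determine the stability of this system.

Pole(s) at s = 2 are not in the left half-plane. System is unstable.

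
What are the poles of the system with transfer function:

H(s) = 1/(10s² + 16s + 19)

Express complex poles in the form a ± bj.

Discriminant = 16² - 4×10×19 = 256 - 760 = -504 < 0, so the poles are a complex conjugate pair s = (-16 ± j√504)/(2×10). Real part = -16/(2×10) = -16/20 = -0.8; imaginary part = ±√504/(2×10) ≈ 1.1225. Poles: s = -0.8 ± 1.1225j.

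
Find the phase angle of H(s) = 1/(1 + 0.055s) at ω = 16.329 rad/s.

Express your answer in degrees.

Phase = -arctan(ωτ) = -arctan(16.329 × 0.055) = -41.9°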